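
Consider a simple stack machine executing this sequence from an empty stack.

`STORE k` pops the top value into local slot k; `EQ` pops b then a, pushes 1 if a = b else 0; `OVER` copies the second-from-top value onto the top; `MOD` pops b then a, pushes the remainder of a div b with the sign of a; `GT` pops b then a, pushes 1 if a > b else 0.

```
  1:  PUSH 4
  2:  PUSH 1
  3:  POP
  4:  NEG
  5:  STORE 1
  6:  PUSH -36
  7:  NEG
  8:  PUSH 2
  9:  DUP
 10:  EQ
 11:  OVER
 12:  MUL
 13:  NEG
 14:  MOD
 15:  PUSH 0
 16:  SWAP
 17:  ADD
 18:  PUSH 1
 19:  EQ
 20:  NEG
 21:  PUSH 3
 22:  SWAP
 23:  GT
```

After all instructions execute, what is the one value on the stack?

PUSH 4    [4]
PUSH 1    [4, 1]
POP       [4]
NEG       [-4]
STORE 1   []
PUSH -36  [-36]
NEG       [36]
PUSH 2    [36, 2]
DUP       [36, 2, 2]
EQ        [36, 1]
OVER      [36, 1, 36]
MUL       [36, 36]
NEG       [36, -36]
MOD       [0]
PUSH 0    [0, 0]
SWAP      [0, 0]
ADD       [0]
PUSH 1    [0, 1]
EQ        [0]
NEG       [0]
PUSH 3    [0, 3]
SWAP      [3, 0]
GT        [1]

1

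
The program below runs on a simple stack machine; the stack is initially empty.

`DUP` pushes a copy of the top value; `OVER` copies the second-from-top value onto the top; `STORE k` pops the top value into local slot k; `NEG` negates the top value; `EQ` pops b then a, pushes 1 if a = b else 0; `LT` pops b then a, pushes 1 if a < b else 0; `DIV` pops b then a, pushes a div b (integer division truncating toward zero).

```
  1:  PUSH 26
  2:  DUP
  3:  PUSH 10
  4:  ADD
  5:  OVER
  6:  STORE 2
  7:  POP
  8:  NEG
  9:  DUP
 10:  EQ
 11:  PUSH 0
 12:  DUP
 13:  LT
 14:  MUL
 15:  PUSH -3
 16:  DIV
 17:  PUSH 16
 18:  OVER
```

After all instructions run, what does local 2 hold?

PUSH 26 -> [26]
DUP     -> [26, 26]
PUSH 10 -> [26, 26, 10]
ADD     -> [26, 36]
OVER    -> [26, 36, 26]
STORE 2 -> [26, 36]
POP     -> [26]
NEG     -> [-26]
DUP     -> [-26, -26]
EQ      -> [1]
PUSH 0  -> [1, 0]
DUP     -> [1, 0, 0]
LT      -> [1, 0]
MUL     -> [0]
PUSH -3 -> [0, -3]
DIV     -> [0]
PUSH 16 -> [0, 16]
OVER    -> [0, 16, 0]

26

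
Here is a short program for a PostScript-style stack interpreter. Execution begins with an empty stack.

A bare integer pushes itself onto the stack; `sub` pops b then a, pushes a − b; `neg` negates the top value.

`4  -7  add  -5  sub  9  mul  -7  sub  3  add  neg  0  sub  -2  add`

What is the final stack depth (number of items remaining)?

4   -> 4
-7  -> 4 -7
add -> -3
-5  -> -3 -5
sub -> 2
9   -> 2 9
mul -> 18
-7  -> 18 -7
sub -> 25
3   -> 25 3
add -> 28
neg -> -28
0   -> -28 0
sub -> -28
-2  -> -28 -2
add -> -30

1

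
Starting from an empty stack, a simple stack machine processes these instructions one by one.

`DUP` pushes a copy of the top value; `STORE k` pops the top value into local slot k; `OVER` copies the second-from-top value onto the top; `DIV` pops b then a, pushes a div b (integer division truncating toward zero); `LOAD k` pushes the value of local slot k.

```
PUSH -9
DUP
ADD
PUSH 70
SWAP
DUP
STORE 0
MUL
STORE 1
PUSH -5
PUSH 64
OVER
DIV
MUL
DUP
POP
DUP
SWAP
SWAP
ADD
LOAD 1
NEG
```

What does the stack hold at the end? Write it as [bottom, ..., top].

PUSH -9  [-9]
DUP      [-9, -9]
ADD      [-18]
PUSH 70  [-18, 70]
SWAP     [70, -18]
DUP      [70, -18, -18]
STORE 0  [70, -18]
MUL      [-1260]
STORE 1  []
PUSH -5  [-5]
PUSH 64  [-5, 64]
OVER     [-5, 64, -5]
DIV      [-5, -12]
MUL      [60]
DUP      [60, 60]
POP      [60]
DUP      [60, 60]
SWAP     [60, 60]
SWAP     [60, 60]
ADD      [120]
LOAD 1   [120, -1260]
NEG      [120, 1260]

[120, 1260]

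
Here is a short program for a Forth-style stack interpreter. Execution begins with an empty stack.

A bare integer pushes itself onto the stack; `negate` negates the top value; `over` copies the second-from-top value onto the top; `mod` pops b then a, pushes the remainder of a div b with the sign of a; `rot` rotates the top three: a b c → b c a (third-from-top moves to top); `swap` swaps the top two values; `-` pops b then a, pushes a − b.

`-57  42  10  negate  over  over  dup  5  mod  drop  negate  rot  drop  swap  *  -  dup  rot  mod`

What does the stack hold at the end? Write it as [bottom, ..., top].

-57    -> [-57]
42     -> [-57, 42]
10     -> [-57, 42, 10]
negate -> [-57, 42, -10]
over   -> [-57, 42, -10, 42]
over   -> [-57, 42, -10, 42, -10]
dup    -> [-57, 42, -10, 42, -10, -10]
5      -> [-57, 42, -10, 42, -10, -10, 5]
mod    -> [-57, 42, -10, 42, -10, 0]
drop   -> [-57, 42, -10, 42, -10]
negate -> [-57, 42, -10, 42, 10]
rot    -> [-57, 42, 42, 10, -10]
drop   -> [-57, 42, 42, 10]
swap   -> [-57, 42, 10, 42]
*      -> [-57, 42, 420]
-      -> [-57, -378]
dup    -> [-57, -378, -378]
rot    -> [-378, -378, -57]
mod    -> [-378, -36]

[-378, -36]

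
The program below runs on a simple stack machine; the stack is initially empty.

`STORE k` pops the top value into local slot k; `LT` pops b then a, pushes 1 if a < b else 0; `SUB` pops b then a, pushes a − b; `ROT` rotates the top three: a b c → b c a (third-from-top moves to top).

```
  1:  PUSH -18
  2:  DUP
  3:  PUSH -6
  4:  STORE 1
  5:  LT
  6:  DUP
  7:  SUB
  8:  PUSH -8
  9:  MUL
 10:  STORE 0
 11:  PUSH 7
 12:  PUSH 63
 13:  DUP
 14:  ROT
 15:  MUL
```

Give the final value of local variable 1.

-6

PUSH -18  [-18]
DUP       [-18, -18]
PUSH -6   [-18, -18, -6]
STORE 1   [-18, -18]
LT        [0]
DUP       [0, 0]
SUB       [0]
PUSH -8   [0, -8]
MUL       [0]
STORE 0   []
PUSH 7    [7]
PUSH 63   [7, 63]
DUP       [7, 63, 63]
ROT       [63, 63, 7]
MUL       [63, 441]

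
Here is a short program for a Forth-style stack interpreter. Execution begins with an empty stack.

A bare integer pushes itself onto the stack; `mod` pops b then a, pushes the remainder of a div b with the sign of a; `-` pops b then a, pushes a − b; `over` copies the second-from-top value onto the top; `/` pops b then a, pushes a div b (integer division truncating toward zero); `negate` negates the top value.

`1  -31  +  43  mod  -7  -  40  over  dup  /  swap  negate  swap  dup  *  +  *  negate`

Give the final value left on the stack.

1      -> 1
-31    -> 1 -31
+      -> -30
43     -> -30 43
mod    -> -30
-7     -> -30 -7
-      -> -23
40     -> -23 40
over   -> -23 40 -23
dup    -> -23 40 -23 -23
/      -> -23 40 1
swap   -> -23 1 40
negate -> -23 1 -40
swap   -> -23 -40 1
dup    -> -23 -40 1 1
*      -> -23 -40 1
+      -> -23 -39
*      -> 897
negate -> -897

-897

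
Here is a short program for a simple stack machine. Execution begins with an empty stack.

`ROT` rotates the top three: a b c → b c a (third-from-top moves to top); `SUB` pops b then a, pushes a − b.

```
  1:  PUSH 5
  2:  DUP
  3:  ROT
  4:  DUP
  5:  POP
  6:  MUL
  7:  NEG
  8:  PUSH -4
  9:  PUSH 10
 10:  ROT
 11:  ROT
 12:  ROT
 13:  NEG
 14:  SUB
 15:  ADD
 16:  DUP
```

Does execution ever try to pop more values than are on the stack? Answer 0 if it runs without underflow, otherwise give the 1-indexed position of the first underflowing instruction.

PUSH 5 : 5
DUP    : 5 5
ROT  — needs 3 operands, stack has 2 → underflow

3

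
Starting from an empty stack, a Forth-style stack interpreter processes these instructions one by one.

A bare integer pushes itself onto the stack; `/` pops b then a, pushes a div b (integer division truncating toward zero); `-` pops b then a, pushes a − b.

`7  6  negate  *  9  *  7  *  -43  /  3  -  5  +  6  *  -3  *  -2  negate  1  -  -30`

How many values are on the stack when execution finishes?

7       [7]
6       [7, 6]
negate  [7, -6]
*       [-42]
9       [-42, 9]
*       [-378]
7       [-378, 7]
*       [-2646]
-43     [-2646, -43]
/       [61]
3       [61, 3]
-       [58]
5       [58, 5]
+       [63]
6       [63, 6]
*       [378]
-3      [378, -3]
*       [-1134]
-2      [-1134, -2]
negate  [-1134, 2]
1       [-1134, 2, 1]
-       [-1134, 1]
-30     [-1134, 1, -30]

3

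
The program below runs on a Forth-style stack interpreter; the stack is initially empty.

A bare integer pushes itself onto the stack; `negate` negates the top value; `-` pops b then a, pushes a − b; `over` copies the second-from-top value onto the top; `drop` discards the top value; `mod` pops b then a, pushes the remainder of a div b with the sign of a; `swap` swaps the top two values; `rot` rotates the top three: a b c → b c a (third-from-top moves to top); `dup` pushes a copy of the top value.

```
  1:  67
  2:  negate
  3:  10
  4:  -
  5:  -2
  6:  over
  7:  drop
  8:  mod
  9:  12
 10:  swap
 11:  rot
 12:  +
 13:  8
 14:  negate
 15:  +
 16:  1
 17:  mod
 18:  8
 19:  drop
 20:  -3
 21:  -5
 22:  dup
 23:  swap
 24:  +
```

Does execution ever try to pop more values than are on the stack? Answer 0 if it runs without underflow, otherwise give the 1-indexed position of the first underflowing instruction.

11

67     : [67]
negate : [-67]
10     : [-67, 10]
-      : [-77]
-2     : [-77, -2]
over   : [-77, -2, -77]
drop   : [-77, -2]
mod    : [-1]
12     : [-1, 12]
swap   : [12, -1]
rot  — needs 3 operands, stack has 2 → underflow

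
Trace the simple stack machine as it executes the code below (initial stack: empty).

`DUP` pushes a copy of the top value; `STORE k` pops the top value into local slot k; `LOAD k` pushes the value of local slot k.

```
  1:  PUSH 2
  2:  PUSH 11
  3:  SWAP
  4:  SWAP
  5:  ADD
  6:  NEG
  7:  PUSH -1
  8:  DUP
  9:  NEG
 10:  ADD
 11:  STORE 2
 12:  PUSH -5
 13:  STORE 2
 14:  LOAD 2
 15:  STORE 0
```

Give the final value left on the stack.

-13

PUSH 2  → 2
PUSH 11 → 2 11
SWAP    → 11 2
SWAP    → 2 11
ADD     → 13
NEG     → -13
PUSH -1 → -13 -1
DUP     → -13 -1 -1
NEG     → -13 -1 1
ADD     → -13 0
STORE 2 → -13
PUSH -5 → -13 -5
STORE 2 → -13
LOAD 2  → -13 -5
STORE 0 → -13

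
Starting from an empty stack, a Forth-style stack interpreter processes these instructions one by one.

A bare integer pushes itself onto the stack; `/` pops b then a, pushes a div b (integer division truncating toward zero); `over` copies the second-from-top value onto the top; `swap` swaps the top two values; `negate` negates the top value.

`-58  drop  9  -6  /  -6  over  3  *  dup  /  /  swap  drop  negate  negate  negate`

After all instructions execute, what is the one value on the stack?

-58    -> -58
drop   -> (empty)
9      -> 9
-6     -> 9 -6
/      -> -1
-6     -> -1 -6
over   -> -1 -6 -1
3      -> -1 -6 -1 3
*      -> -1 -6 -3
dup    -> -1 -6 -3 -3
/      -> -1 -6 1
/      -> -1 -6
swap   -> -6 -1
drop   -> -6
negate -> 6
negate -> -6
negate -> 6

6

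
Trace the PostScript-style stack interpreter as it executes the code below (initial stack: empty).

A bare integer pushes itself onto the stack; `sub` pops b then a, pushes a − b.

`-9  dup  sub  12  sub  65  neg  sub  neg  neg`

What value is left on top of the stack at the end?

-9  -> -9
dup -> -9 -9
sub -> 0
12  -> 0 12
sub -> -12
65  -> -12 65
neg -> -12 -65
sub -> 53
neg -> -53
neg -> 53

53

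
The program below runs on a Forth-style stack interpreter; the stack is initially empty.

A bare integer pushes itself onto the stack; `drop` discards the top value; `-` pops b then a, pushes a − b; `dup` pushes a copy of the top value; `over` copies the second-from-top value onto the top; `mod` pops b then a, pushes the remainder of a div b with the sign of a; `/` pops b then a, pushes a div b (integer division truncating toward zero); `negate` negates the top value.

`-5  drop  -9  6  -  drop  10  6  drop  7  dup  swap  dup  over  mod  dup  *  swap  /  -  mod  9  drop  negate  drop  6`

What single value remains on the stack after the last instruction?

-5      [-5]
drop    []
-9      [-9]
6       [-9, 6]
-       [-15]
drop    []
10      [10]
6       [10, 6]
drop    [10]
7       [10, 7]
dup     [10, 7, 7]
swap    [10, 7, 7]
dup     [10, 7, 7, 7]
over    [10, 7, 7, 7, 7]
mod     [10, 7, 7, 0]
dup     [10, 7, 7, 0, 0]
*       [10, 7, 7, 0]
swap    [10, 7, 0, 7]
/       [10, 7, 0]
-       [10, 7]
mod     [3]
9       [3, 9]
drop    [3]
negate  [-3]
drop    []
6       [6]

6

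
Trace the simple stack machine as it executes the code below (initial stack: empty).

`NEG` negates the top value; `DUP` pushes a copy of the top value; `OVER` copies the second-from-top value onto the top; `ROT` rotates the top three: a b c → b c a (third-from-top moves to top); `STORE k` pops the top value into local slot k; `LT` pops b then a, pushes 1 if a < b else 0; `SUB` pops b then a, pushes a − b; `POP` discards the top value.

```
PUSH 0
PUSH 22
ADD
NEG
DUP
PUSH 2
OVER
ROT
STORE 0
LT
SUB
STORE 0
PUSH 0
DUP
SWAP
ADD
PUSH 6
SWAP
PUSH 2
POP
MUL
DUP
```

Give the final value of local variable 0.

-22

PUSH 0  -> [0]
PUSH 22 -> [0, 22]
ADD     -> [22]
NEG     -> [-22]
DUP     -> [-22, -22]
PUSH 2  -> [-22, -22, 2]
OVER    -> [-22, -22, 2, -22]
ROT     -> [-22, 2, -22, -22]
STORE 0 -> [-22, 2, -22]
LT      -> [-22, 0]
SUB     -> [-22]
STORE 0 -> []
PUSH 0  -> [0]
DUP     -> [0, 0]
SWAP    -> [0, 0]
ADD     -> [0]
PUSH 6  -> [0, 6]
SWAP    -> [6, 0]
PUSH 2  -> [6, 0, 2]
POP     -> [6, 0]
MUL     -> [0]
DUP     -> [0, 0]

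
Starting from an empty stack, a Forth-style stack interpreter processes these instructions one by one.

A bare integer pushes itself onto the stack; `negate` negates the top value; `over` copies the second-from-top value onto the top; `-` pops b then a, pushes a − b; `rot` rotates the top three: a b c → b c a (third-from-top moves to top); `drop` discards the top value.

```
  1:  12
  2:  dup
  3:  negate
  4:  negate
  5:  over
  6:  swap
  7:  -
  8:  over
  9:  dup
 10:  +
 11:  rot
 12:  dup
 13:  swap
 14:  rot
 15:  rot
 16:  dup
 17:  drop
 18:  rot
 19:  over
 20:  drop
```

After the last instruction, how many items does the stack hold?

4

12     → 12
dup    → 12 12
negate → 12 -12
negate → 12 12
over   → 12 12 12
swap   → 12 12 12
-      → 12 0
over   → 12 0 12
dup    → 12 0 12 12
+      → 12 0 24
rot    → 0 24 12
dup    → 0 24 12 12
swap   → 0 24 12 12
rot    → 0 12 12 24
rot    → 0 12 24 12
dup    → 0 12 24 12 12
drop   → 0 12 24 12
rot    → 0 24 12 12
over   → 0 24 12 12 12
drop   → 0 24 12 12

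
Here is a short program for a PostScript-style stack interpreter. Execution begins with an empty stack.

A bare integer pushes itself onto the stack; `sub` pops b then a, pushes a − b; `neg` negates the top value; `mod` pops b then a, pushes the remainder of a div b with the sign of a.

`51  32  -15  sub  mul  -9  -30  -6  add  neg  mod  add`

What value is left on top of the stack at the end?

2388

51   [51]
32   [51, 32]
-15  [51, 32, -15]
sub  [51, 47]
mul  [2397]
-9   [2397, -9]
-30  [2397, -9, -30]
-6   [2397, -9, -30, -6]
add  [2397, -9, -36]
neg  [2397, -9, 36]
mod  [2397, -9]
add  [2388]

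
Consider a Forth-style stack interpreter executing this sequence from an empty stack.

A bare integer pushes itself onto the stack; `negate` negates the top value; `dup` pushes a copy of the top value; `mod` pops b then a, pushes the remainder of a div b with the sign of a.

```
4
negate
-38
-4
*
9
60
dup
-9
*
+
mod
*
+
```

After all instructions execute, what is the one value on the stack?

4      → [4]
negate → [-4]
-38    → [-4, -38]
-4     → [-4, -38, -4]
*      → [-4, 152]
9      → [-4, 152, 9]
60     → [-4, 152, 9, 60]
dup    → [-4, 152, 9, 60, 60]
-9     → [-4, 152, 9, 60, 60, -9]
*      → [-4, 152, 9, 60, -540]
+      → [-4, 152, 9, -480]
mod    → [-4, 152, 9]
*      → [-4, 1368]
+      → [1364]

1364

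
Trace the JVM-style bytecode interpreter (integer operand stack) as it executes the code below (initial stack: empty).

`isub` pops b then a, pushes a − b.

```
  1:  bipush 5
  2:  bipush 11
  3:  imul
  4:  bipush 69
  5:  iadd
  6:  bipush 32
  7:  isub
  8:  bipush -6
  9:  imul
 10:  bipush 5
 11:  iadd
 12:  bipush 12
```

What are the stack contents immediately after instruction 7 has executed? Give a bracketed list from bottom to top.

bipush 5  → [5]
bipush 11 → [5, 11]
imul      → [55]
bipush 69 → [55, 69]
iadd      → [124]
bipush 32 → [124, 32]
isub      → [92]

[92]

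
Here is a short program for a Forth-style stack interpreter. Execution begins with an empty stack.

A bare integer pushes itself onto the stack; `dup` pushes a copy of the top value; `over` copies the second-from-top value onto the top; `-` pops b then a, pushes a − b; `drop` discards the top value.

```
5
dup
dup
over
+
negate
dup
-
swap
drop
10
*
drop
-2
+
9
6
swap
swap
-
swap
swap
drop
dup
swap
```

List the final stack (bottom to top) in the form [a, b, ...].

[3, 3]

5      : [5]
dup    : [5, 5]
dup    : [5, 5, 5]
over   : [5, 5, 5, 5]
+      : [5, 5, 10]
negate : [5, 5, -10]
dup    : [5, 5, -10, -10]
-      : [5, 5, 0]
swap   : [5, 0, 5]
drop   : [5, 0]
10     : [5, 0, 10]
*      : [5, 0]
drop   : [5]
-2     : [5, -2]
+      : [3]
9      : [3, 9]
6      : [3, 9, 6]
swap   : [3, 6, 9]
swap   : [3, 9, 6]
-      : [3, 3]
swap   : [3, 3]
swap   : [3, 3]
drop   : [3]
dup    : [3, 3]
swap   : [3, 3]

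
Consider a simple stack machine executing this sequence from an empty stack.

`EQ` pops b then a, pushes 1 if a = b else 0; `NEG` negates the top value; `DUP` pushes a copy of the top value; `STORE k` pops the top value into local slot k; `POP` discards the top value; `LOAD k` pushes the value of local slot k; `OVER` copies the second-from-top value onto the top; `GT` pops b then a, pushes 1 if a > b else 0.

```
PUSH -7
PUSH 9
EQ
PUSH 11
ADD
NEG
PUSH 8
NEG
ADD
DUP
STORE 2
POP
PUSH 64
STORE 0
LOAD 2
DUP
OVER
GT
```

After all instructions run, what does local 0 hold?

64

PUSH -7 → -7
PUSH 9  → -7 9
EQ      → 0
PUSH 11 → 0 11
ADD     → 11
NEG     → -11
PUSH 8  → -11 8
NEG     → -11 -8
ADD     → -19
DUP     → -19 -19
STORE 2 → -19
POP     → (empty)
PUSH 64 → 64
STORE 0 → (empty)
LOAD 2  → -19
DUP     → -19 -19
OVER    → -19 -19 -19
GT      → -19 0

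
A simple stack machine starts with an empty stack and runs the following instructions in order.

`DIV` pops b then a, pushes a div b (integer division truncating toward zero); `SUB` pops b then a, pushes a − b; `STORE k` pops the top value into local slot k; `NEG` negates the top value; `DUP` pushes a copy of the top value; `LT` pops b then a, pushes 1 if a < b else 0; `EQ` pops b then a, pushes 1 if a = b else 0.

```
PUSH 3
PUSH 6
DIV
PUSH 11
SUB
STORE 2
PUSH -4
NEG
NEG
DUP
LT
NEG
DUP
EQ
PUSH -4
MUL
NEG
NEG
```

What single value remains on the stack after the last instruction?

-4

PUSH 3   [3]
PUSH 6   [3, 6]
DIV      [0]
PUSH 11  [0, 11]
SUB      [-11]
STORE 2  []
PUSH -4  [-4]
NEG      [4]
NEG      [-4]
DUP      [-4, -4]
LT       [0]
NEG      [0]
DUP      [0, 0]
EQ       [1]
PUSH -4  [1, -4]
MUL      [-4]
NEG      [4]
NEG      [-4]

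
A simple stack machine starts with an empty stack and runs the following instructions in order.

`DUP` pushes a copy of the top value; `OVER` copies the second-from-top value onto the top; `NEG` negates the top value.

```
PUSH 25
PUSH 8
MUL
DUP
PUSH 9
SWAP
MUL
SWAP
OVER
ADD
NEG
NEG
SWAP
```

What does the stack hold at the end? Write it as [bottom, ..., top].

[2000, 1800]

PUSH 25 -> [25]
PUSH 8  -> [25, 8]
MUL     -> [200]
DUP     -> [200, 200]
PUSH 9  -> [200, 200, 9]
SWAP    -> [200, 9, 200]
MUL     -> [200, 1800]
SWAP    -> [1800, 200]
OVER    -> [1800, 200, 1800]
ADD     -> [1800, 2000]
NEG     -> [1800, -2000]
NEG     -> [1800, 2000]
SWAP    -> [2000, 1800]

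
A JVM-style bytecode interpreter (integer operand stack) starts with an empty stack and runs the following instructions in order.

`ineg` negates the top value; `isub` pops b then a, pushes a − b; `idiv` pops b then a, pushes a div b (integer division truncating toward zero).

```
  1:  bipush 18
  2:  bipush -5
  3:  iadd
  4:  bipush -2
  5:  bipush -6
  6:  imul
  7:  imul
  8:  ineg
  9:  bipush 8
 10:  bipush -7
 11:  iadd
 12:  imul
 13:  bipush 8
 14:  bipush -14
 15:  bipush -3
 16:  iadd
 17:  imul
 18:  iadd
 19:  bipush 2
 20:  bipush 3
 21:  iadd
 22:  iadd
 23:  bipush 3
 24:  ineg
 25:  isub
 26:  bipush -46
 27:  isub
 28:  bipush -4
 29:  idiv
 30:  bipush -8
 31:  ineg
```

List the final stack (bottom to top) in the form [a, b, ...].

bipush 18  : [18]
bipush -5  : [18, -5]
iadd       : [13]
bipush -2  : [13, -2]
bipush -6  : [13, -2, -6]
imul       : [13, 12]
imul       : [156]
ineg       : [-156]
bipush 8   : [-156, 8]
bipush -7  : [-156, 8, -7]
iadd       : [-156, 1]
imul       : [-156]
bipush 8   : [-156, 8]
bipush -14 : [-156, 8, -14]
bipush -3  : [-156, 8, -14, -3]
iadd       : [-156, 8, -17]
imul       : [-156, -136]
iadd       : [-292]
bipush 2   : [-292, 2]
bipush 3   : [-292, 2, 3]
iadd       : [-292, 5]
iadd       : [-287]
bipush 3   : [-287, 3]
ineg       : [-287, -3]
isub       : [-284]
bipush -46 : [-284, -46]
isub       : [-238]
bipush -4  : [-238, -4]
idiv       : [59]
bipush -8  : [59, -8]
ineg       : [59, 8]

[59, 8]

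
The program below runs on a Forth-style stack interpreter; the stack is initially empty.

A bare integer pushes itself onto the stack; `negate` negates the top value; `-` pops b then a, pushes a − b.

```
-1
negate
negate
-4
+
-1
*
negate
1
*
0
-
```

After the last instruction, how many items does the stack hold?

-1     → [-1]
negate → [1]
negate → [-1]
-4     → [-1, -4]
+      → [-5]
-1     → [-5, -1]
*      → [5]
negate → [-5]
1      → [-5, 1]
*      → [-5]
0      → [-5, 0]
-      → [-5]

1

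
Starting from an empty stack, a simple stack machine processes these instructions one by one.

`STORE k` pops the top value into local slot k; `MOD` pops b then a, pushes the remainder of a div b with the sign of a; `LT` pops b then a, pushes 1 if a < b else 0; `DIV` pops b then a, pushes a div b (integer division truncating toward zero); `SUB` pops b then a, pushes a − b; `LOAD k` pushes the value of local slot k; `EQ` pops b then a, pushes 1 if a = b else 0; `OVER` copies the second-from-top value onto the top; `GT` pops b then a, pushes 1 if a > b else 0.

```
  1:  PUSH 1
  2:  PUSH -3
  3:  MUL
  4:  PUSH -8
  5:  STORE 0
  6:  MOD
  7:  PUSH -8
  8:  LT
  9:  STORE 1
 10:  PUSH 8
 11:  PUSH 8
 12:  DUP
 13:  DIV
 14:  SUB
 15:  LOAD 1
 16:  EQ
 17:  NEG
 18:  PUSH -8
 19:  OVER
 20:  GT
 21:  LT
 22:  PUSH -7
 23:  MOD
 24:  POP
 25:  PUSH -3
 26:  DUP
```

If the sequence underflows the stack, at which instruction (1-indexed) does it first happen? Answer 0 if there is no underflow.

6

PUSH 1  -> 1
PUSH -3 -> 1 -3
MUL     -> -3
PUSH -8 -> -3 -8
STORE 0 -> -3
MOD  — needs 2 operands, stack has 1 → underflow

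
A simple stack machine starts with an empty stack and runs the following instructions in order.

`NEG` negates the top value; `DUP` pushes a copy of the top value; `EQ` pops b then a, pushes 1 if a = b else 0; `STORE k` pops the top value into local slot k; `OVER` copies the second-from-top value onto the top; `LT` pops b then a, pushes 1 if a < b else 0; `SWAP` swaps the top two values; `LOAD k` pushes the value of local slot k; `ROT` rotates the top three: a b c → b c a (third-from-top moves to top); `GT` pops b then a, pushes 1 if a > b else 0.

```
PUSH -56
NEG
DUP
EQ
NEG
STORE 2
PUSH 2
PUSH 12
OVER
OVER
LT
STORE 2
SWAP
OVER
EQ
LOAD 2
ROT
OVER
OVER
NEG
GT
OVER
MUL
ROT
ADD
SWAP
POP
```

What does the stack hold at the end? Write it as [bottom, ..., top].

PUSH -56  -56
NEG       56
DUP       56 56
EQ        1
NEG       -1
STORE 2   (empty)
PUSH 2    2
PUSH 12   2 12
OVER      2 12 2
OVER      2 12 2 12
LT        2 12 1
STORE 2   2 12
SWAP      12 2
OVER      12 2 12
EQ        12 0
LOAD 2    12 0 1
ROT       0 1 12
OVER      0 1 12 1
OVER      0 1 12 1 12
NEG       0 1 12 1 -12
GT        0 1 12 1
OVER      0 1 12 1 12
MUL       0 1 12 12
ROT       0 12 12 1
ADD       0 12 13
SWAP      0 13 12
POP       0 13

[0, 13]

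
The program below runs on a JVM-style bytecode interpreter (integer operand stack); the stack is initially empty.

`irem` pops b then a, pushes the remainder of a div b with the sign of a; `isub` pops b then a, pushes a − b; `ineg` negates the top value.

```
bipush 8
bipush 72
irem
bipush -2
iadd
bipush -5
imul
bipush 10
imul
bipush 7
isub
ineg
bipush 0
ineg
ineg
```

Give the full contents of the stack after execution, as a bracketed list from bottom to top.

bipush 8  : 8
bipush 72 : 8 72
irem      : 8
bipush -2 : 8 -2
iadd      : 6
bipush -5 : 6 -5
imul      : -30
bipush 10 : -30 10
imul      : -300
bipush 7  : -300 7
isub      : -307
ineg      : 307
bipush 0  : 307 0
ineg      : 307 0
ineg      : 307 0

[307, 0]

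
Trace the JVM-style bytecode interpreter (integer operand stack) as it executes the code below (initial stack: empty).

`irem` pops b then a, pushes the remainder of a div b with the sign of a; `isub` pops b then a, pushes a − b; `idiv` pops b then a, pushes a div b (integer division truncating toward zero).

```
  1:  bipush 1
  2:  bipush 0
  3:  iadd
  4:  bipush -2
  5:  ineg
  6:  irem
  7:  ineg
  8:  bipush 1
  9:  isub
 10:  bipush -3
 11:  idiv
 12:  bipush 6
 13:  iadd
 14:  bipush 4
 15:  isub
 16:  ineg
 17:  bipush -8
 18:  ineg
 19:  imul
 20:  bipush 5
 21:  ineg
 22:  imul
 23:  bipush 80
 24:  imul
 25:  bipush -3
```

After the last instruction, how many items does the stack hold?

bipush 1  → 1
bipush 0  → 1 0
iadd      → 1
bipush -2 → 1 -2
ineg      → 1 2
irem      → 1
ineg      → -1
bipush 1  → -1 1
isub      → -2
bipush -3 → -2 -3
idiv      → 0
bipush 6  → 0 6
iadd      → 6
bipush 4  → 6 4
isub      → 2
ineg      → -2
bipush -8 → -2 -8
ineg      → -2 8
imul      → -16
bipush 5  → -16 5
ineg      → -16 -5
imul      → 80
bipush 80 → 80 80
imul      → 6400
bipush -3 → 6400 -3

2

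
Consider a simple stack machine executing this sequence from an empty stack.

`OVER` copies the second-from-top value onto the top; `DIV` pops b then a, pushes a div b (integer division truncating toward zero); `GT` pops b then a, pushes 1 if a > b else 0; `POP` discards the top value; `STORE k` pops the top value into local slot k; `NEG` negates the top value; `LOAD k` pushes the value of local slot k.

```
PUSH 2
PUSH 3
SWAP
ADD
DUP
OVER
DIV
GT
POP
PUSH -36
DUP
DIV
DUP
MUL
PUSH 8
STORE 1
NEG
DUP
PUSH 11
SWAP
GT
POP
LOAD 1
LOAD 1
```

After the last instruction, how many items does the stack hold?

3

PUSH 2    [2]
PUSH 3    [2, 3]
SWAP      [3, 2]
ADD       [5]
DUP       [5, 5]
OVER      [5, 5, 5]
DIV       [5, 1]
GT        [1]
POP       []
PUSH -36  [-36]
DUP       [-36, -36]
DIV       [1]
DUP       [1, 1]
MUL       [1]
PUSH 8    [1, 8]
STORE 1   [1]
NEG       [-1]
DUP       [-1, -1]
PUSH 11   [-1, -1, 11]
SWAP      [-1, 11, -1]
GT        [-1, 1]
POP       [-1]
LOAD 1    [-1, 8]
LOAD 1    [-1, 8, 8]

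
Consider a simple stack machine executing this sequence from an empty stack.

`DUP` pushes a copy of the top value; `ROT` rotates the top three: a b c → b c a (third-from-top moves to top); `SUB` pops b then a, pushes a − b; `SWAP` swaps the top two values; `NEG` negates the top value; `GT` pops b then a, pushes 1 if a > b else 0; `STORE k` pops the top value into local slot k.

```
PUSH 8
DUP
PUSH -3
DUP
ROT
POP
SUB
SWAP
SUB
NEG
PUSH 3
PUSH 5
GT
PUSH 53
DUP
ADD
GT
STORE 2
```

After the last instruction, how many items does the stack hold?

1

PUSH 8   [8]
DUP      [8, 8]
PUSH -3  [8, 8, -3]
DUP      [8, 8, -3, -3]
ROT      [8, -3, -3, 8]
POP      [8, -3, -3]
SUB      [8, 0]
SWAP     [0, 8]
SUB      [-8]
NEG      [8]
PUSH 3   [8, 3]
PUSH 5   [8, 3, 5]
GT       [8, 0]
PUSH 53  [8, 0, 53]
DUP      [8, 0, 53, 53]
ADD      [8, 0, 106]
GT       [8, 0]
STORE 2  [8]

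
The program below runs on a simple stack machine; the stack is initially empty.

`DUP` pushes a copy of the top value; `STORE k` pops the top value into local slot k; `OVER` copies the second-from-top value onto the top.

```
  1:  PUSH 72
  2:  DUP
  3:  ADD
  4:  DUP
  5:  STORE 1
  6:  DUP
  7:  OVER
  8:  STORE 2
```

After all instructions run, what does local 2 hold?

144

PUSH 72 → [72]
DUP     → [72, 72]
ADD     → [144]
DUP     → [144, 144]
STORE 1 → [144]
DUP     → [144, 144]
OVER    → [144, 144, 144]
STORE 2 → [144, 144]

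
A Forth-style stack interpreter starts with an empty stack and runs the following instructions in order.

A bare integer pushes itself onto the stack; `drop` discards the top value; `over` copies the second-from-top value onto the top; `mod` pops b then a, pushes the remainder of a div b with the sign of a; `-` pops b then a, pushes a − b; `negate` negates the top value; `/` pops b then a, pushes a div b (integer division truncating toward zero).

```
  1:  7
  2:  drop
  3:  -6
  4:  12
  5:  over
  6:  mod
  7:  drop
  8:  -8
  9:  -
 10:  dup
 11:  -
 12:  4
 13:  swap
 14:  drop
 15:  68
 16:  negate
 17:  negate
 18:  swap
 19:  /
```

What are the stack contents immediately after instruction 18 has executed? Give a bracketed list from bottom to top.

[68, 4]

7      : 7
drop   : (empty)
-6     : -6
12     : -6 12
over   : -6 12 -6
mod    : -6 0
drop   : -6
-8     : -6 -8
-      : 2
dup    : 2 2
-      : 0
4      : 0 4
swap   : 4 0
drop   : 4
68     : 4 68
negate : 4 -68
negate : 4 68
swap   : 68 4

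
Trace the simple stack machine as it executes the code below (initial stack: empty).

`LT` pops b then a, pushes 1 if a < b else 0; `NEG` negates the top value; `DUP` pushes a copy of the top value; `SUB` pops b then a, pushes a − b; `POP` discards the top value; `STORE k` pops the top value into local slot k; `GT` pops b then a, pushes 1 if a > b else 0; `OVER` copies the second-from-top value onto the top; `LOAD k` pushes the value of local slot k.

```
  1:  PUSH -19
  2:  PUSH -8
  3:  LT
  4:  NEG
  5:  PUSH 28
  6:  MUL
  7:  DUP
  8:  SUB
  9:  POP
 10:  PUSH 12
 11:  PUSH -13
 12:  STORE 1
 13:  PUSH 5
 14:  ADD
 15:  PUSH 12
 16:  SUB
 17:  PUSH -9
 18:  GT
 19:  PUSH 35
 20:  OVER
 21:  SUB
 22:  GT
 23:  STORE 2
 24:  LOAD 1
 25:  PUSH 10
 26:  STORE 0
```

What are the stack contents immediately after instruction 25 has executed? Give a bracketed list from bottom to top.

PUSH -19 : [-19]
PUSH -8  : [-19, -8]
LT       : [1]
NEG      : [-1]
PUSH 28  : [-1, 28]
MUL      : [-28]
DUP      : [-28, -28]
SUB      : [0]
POP      : []
PUSH 12  : [12]
PUSH -13 : [12, -13]
STORE 1  : [12]
PUSH 5   : [12, 5]
ADD      : [17]
PUSH 12  : [17, 12]
SUB      : [5]
PUSH -9  : [5, -9]
GT       : [1]
PUSH 35  : [1, 35]
OVER     : [1, 35, 1]
SUB      : [1, 34]
GT       : [0]
STORE 2  : []
LOAD 1   : [-13]
PUSH 10  : [-13, 10]

[-13, 10]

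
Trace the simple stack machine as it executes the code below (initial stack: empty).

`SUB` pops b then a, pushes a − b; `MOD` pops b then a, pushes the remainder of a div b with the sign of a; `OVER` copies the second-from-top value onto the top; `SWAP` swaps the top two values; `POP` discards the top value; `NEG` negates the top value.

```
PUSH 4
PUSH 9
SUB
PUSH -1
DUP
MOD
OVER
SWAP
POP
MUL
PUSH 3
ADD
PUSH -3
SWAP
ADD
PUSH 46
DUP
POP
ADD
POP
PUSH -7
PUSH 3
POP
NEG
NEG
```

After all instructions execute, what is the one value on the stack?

-7

PUSH 4  : [4]
PUSH 9  : [4, 9]
SUB     : [-5]
PUSH -1 : [-5, -1]
DUP     : [-5, -1, -1]
MOD     : [-5, 0]
OVER    : [-5, 0, -5]
SWAP    : [-5, -5, 0]
POP     : [-5, -5]
MUL     : [25]
PUSH 3  : [25, 3]
ADD     : [28]
PUSH -3 : [28, -3]
SWAP    : [-3, 28]
ADD     : [25]
PUSH 46 : [25, 46]
DUP     : [25, 46, 46]
POP     : [25, 46]
ADD     : [71]
POP     : []
PUSH -7 : [-7]
PUSH 3  : [-7, 3]
POP     : [-7]
NEG     : [7]
NEG     : [-7]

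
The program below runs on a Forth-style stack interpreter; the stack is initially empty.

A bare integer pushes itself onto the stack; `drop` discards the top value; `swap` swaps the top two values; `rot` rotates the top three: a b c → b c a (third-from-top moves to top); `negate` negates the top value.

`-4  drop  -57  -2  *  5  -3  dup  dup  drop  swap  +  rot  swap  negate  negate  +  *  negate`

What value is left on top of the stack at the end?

-4     : [-4]
drop   : []
-57    : [-57]
-2     : [-57, -2]
*      : [114]
5      : [114, 5]
-3     : [114, 5, -3]
dup    : [114, 5, -3, -3]
dup    : [114, 5, -3, -3, -3]
drop   : [114, 5, -3, -3]
swap   : [114, 5, -3, -3]
+      : [114, 5, -6]
rot    : [5, -6, 114]
swap   : [5, 114, -6]
negate : [5, 114, 6]
negate : [5, 114, -6]
+      : [5, 108]
*      : [540]
negate : [-540]

-540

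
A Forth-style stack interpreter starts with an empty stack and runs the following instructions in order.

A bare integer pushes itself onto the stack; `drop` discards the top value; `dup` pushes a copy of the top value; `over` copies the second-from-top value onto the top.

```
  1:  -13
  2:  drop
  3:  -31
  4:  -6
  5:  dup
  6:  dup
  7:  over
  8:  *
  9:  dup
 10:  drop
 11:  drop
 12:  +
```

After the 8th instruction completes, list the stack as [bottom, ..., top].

[-31, -6, -6, 36]

-13  : -13
drop : (empty)
-31  : -31
-6   : -31 -6
dup  : -31 -6 -6
dup  : -31 -6 -6 -6
over : -31 -6 -6 -6 -6
*    : -31 -6 -6 36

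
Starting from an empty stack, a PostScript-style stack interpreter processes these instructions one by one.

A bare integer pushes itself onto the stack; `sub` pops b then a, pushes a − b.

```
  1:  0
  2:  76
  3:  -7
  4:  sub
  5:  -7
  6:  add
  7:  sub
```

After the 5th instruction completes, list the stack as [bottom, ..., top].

[0, 83, -7]

0   → 0
76  → 0 76
-7  → 0 76 -7
sub → 0 83
-7  → 0 83 -7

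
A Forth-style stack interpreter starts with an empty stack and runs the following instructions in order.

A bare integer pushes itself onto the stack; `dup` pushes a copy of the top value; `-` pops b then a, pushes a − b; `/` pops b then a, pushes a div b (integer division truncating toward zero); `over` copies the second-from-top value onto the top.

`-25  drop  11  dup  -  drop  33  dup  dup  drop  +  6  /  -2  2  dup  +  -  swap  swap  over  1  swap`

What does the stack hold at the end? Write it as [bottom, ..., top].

-25  → [-25]
drop → []
11   → [11]
dup  → [11, 11]
-    → [0]
drop → []
33   → [33]
dup  → [33, 33]
dup  → [33, 33, 33]
drop → [33, 33]
+    → [66]
6    → [66, 6]
/    → [11]
-2   → [11, -2]
2    → [11, -2, 2]
dup  → [11, -2, 2, 2]
+    → [11, -2, 4]
-    → [11, -6]
swap → [-6, 11]
swap → [11, -6]
over → [11, -6, 11]
1    → [11, -6, 11, 1]
swap → [11, -6, 1, 11]

[11, -6, 1, 11]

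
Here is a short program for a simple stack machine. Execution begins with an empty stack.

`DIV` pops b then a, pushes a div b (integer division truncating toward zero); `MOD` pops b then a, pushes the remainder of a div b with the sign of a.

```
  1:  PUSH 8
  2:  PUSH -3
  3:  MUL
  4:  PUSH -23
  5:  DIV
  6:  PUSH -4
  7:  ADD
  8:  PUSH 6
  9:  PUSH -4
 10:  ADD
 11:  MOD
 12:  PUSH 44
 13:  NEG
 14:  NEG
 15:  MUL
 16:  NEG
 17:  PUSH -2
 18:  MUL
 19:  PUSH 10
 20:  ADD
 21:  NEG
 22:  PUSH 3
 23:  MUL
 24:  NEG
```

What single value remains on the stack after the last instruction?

-234

PUSH 8    8
PUSH -3   8 -3
MUL       -24
PUSH -23  -24 -23
DIV       1
PUSH -4   1 -4
ADD       -3
PUSH 6    -3 6
PUSH -4   -3 6 -4
ADD       -3 2
MOD       -1
PUSH 44   -1 44
NEG       -1 -44
NEG       -1 44
MUL       -44
NEG       44
PUSH -2   44 -2
MUL       -88
PUSH 10   -88 10
ADD       -78
NEG       78
PUSH 3    78 3
MUL       234
NEG       -234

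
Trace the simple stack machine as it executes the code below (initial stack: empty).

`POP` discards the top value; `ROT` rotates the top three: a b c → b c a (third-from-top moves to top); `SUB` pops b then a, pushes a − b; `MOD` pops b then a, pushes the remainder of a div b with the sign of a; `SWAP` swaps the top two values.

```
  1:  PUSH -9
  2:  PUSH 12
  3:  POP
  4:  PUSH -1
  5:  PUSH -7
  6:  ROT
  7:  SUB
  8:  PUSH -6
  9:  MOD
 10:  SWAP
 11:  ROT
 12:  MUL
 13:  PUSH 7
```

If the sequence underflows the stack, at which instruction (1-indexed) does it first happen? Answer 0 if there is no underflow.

11

PUSH -9 → -9
PUSH 12 → -9 12
POP     → -9
PUSH -1 → -9 -1
PUSH -7 → -9 -1 -7
ROT     → -1 -7 -9
SUB     → -1 2
PUSH -6 → -1 2 -6
MOD     → -1 2
SWAP    → 2 -1
ROT  — needs 3 operands, stack has 2 → underflow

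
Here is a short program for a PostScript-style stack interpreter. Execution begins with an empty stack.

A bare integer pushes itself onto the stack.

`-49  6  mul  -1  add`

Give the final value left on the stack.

-295

-49 : [-49]
6   : [-49, 6]
mul : [-294]
-1  : [-294, -1]
add : [-295]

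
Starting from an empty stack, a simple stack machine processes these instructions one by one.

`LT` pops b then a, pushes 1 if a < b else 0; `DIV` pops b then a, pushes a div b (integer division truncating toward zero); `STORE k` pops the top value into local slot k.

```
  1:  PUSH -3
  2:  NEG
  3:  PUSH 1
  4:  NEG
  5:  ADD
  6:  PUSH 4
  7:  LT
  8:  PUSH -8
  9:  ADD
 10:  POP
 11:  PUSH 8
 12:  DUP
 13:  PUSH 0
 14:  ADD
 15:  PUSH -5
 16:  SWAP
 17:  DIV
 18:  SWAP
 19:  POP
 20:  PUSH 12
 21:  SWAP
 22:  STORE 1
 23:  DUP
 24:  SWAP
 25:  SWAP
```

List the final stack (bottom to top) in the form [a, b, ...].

[12, 12]

PUSH -3 → [-3]
NEG     → [3]
PUSH 1  → [3, 1]
NEG     → [3, -1]
ADD     → [2]
PUSH 4  → [2, 4]
LT      → [1]
PUSH -8 → [1, -8]
ADD     → [-7]
POP     → []
PUSH 8  → [8]
DUP     → [8, 8]
PUSH 0  → [8, 8, 0]
ADD     → [8, 8]
PUSH -5 → [8, 8, -5]
SWAP    → [8, -5, 8]
DIV     → [8, 0]
SWAP    → [0, 8]
POP     → [0]
PUSH 12 → [0, 12]
SWAP    → [12, 0]
STORE 1 → [12]
DUP     → [12, 12]
SWAP    → [12, 12]
SWAP    → [12, 12]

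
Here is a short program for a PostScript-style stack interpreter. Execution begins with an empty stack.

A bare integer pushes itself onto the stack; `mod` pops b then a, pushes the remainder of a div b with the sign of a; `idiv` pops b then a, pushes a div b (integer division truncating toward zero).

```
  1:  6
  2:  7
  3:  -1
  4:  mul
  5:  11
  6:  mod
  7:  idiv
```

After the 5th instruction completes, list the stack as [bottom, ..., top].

[6, -7, 11]

6    6
7    6 7
-1   6 7 -1
mul  6 -7
11   6 -7 11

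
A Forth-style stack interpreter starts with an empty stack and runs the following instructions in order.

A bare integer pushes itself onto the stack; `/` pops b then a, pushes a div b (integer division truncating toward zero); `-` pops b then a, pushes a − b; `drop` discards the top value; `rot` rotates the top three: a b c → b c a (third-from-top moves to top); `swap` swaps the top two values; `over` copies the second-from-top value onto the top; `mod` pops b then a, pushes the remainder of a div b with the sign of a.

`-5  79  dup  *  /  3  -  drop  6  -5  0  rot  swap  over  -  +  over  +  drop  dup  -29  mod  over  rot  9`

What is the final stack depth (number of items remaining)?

4

-5   : -5
79   : -5 79
dup  : -5 79 79
*    : -5 6241
/    : 0
3    : 0 3
-    : -3
drop : (empty)
6    : 6
-5   : 6 -5
0    : 6 -5 0
rot  : -5 0 6
swap : -5 6 0
over : -5 6 0 6
-    : -5 6 -6
+    : -5 0
over : -5 0 -5
+    : -5 -5
drop : -5
dup  : -5 -5
-29  : -5 -5 -29
mod  : -5 -5
over : -5 -5 -5
rot  : -5 -5 -5
9    : -5 -5 -5 9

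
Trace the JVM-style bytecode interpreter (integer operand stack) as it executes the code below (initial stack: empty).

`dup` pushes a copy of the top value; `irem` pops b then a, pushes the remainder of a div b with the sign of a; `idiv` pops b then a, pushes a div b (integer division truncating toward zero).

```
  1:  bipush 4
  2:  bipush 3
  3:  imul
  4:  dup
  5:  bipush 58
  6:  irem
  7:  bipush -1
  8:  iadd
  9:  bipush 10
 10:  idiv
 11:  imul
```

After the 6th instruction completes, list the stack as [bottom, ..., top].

bipush 4  → [4]
bipush 3  → [4, 3]
imul      → [12]
dup       → [12, 12]
bipush 58 → [12, 12, 58]
irem      → [12, 12]

[12, 12]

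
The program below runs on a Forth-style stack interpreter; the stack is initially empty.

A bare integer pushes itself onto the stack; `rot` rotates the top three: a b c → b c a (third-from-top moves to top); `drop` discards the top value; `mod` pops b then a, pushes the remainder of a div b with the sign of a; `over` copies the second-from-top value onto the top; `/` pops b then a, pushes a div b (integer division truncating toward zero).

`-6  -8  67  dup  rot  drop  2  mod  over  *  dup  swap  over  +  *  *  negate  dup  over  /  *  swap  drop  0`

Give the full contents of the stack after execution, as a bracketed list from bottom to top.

[-601526, 0]

-6     → [-6]
-8     → [-6, -8]
67     → [-6, -8, 67]
dup    → [-6, -8, 67, 67]
rot    → [-6, 67, 67, -8]
drop   → [-6, 67, 67]
2      → [-6, 67, 67, 2]
mod    → [-6, 67, 1]
over   → [-6, 67, 1, 67]
*      → [-6, 67, 67]
dup    → [-6, 67, 67, 67]
swap   → [-6, 67, 67, 67]
over   → [-6, 67, 67, 67, 67]
+      → [-6, 67, 67, 134]
*      → [-6, 67, 8978]
*      → [-6, 601526]
negate → [-6, -601526]
dup    → [-6, -601526, -601526]
over   → [-6, -601526, -601526, -601526]
/      → [-6, -601526, 1]
*      → [-6, -601526]
swap   → [-601526, -6]
drop   → [-601526]
0      → [-601526, 0]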